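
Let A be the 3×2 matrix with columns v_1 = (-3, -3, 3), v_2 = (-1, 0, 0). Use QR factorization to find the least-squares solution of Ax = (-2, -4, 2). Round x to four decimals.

v_1 = (-3, -3, 3); ‖v_1‖ = 5.1962, so e_1 = (-0.5774, -0.5774, 0.5774).
e_1·v_2 = (-0.5774)·(-1) + (-0.5774)·0 + 0.5774·0 = 0.5774.
u_2 = v_2 − 0.5774·e_1 = (-0.6667, 0.3333, -0.3333).
‖u_2‖ = 0.8165, so e_2 = (-0.8165, 0.4082, -0.4082).
Qᵀb = (4.6188, -0.8165).
Back-substitute: x_2 = -0.8165/0.8165 = -1.0000.
x_1 = (4.6188 − 0.5774·(-1.0000))/5.1962 = 1.0000.

x = (1.0000, -1.0000)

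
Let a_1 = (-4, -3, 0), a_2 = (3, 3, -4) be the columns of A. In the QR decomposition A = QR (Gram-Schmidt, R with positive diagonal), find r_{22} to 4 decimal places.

r_{22} = 4.0447

a_1 = (-4, -3, 0); ‖a_1‖ = 5.0000, so q_1 = (-0.8000, -0.6000, 0.0000).
q_1·a_2 = (-0.8000)·3 + (-0.6000)·3 + 0.0000·(-4) = -4.2000.
u_2 = a_2 + 4.2000·q_1 = (-0.3600, 0.4800, -4.0000).
r_{22} = ‖u_2‖ = 4.0447.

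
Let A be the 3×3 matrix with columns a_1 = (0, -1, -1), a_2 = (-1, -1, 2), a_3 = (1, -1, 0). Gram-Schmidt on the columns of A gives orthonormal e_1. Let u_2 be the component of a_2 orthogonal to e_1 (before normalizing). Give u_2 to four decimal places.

e_1 = a_1/‖a_1‖ = (0, -1, -1)/1.4142 = (0.0000, -0.7071, -0.7071).
r_{12} = e_1·a_2 = -0.7071.
u_2 = a_2 + 0.7071·e_1 = (-1.0000, -1.5000, 1.5000).

u_2 = (-1.0000, -1.5000, 1.5000)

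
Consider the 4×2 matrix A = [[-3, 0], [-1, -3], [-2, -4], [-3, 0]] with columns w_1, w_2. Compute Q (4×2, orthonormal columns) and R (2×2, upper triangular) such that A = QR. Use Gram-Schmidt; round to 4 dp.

q_1 = w_1/‖w_1‖ = (-3, -1, -2, -3)/4.7958 = (-0.6255, -0.2085, -0.4170, -0.6255).
r_{12} = q_1·w_2 = 2.2937.
u_2 = w_2 − 2.2937·q_1 = (1.4348, -2.5217, -3.0435, 1.4348).
‖u_2‖ = 4.4429, so q_2 = (0.3229, -0.5676, -0.6850, 0.3229).

Q = [[-0.6255, 0.3229], [-0.2085, -0.5676], [-0.4170, -0.6850], [-0.6255, 0.3229]], R = [[4.7958, 2.2937], [0.0000, 4.4429]]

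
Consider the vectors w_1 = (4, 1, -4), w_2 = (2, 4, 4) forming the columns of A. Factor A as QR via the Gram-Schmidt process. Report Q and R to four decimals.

e_1 = w_1/‖w_1‖ = (4, 1, -4)/5.7446 = (0.6963, 0.1741, -0.6963).
r_{12} = e_1·w_2 = -0.6963.
u_2 = w_2 + 0.6963·e_1 = (2.4848, 4.1212, 3.5152).
‖u_2‖ = 5.9595, so e_2 = (0.4170, 0.6915, 0.5898).

Q = [[0.6963, 0.4170], [0.1741, 0.6915], [-0.6963, 0.5898]], R = [[5.7446, -0.6963], [0.0000, 5.9595]]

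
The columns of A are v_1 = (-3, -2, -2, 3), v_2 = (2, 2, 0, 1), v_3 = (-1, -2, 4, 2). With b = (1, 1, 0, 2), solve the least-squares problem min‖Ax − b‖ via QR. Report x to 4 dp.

x = (0.2631, 0.9320, 0.1365)

v_1 = (-3, -2, -2, 3); ‖v_1‖ = 5.0990, so q_1 = (-0.5883, -0.3922, -0.3922, 0.5883).
q_1·v_2 = (-0.5883)·2 + (-0.3922)·2 + (-0.3922)·0 + 0.5883·1 = -1.3728.
u_2 = v_2 + 1.3728·q_1 = (1.1923, 1.4615, -0.5385, 1.8077).
‖u_2‖ = 2.6675, so q_2 = (0.4470, 0.5479, -0.2019, 0.6777).
q_1·v_3 = (-0.5883)·(-1) + (-0.3922)·(-2) + (-0.3922)·4 + 0.5883·2 = 0.9806; q_2·v_3 = 0.4470·(-1) + 0.5479·(-2) + (-0.2019)·4 + 0.6777·2 = -0.9949.
u_3 = v_3 − 0.9806·q_1 + 0.9949·q_2 = (0.0216, -1.0703, 4.1838, 2.0973).
‖u_3‖ = 4.8009, so q_3 = (0.0045, -0.2229, 0.8715, 0.4369).
Qᵀb = (0.1961, 2.3503, 0.6553).
Back-substitute: x_3 = 0.6553/4.8009 = 0.1365.
x_2 = (2.3503 + 0.9949·0.1365)/2.6675 = 0.9320.
x_1 = (0.1961 + 1.3728·0.9320 − 0.9806·0.1365)/5.0990 = 0.2631.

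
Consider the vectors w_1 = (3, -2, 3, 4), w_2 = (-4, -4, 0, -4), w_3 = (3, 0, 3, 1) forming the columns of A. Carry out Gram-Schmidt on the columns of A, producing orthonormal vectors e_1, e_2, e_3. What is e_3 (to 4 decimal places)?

e_3 = (0.4080, 0.2345, 0.6049, -0.6424)

w_1 = (3, -2, 3, 4); ‖w_1‖ = 6.1644, so e_1 = (0.4867, -0.3244, 0.4867, 0.6489).
e_1·w_2 = 0.4867·(-4) + (-0.3244)·(-4) + 0.4867·0 + 0.6489·(-4) = -3.2444.
u_2 = w_2 + 3.2444·e_1 = (-2.4211, -5.0526, 1.5789, -1.8947).
‖u_2‖ = 6.1216, so e_2 = (-0.3955, -0.8254, 0.2579, -0.3095).
e_1·w_3 = 0.4867·3 + (-0.3244)·0 + 0.4867·3 + 0.6489·1 = 3.5689; e_2·w_3 = (-0.3955)·3 + (-0.8254)·0 + 0.2579·3 + (-0.3095)·1 = -0.7222.
u_3 = w_3 − 3.5689·e_1 + 0.7222·e_2 = (0.9775, 0.5618, 1.4494, -1.5393).
‖u_3‖ = 2.3962, so e_3 = (0.4080, 0.2345, 0.6049, -0.6424).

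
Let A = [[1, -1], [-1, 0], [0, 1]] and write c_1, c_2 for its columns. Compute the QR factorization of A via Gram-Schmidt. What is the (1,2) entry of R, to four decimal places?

r_{12} = -0.7071

c_1 = (1, -1, 0); ‖c_1‖ = 1.4142, so e_1 = (0.7071, -0.7071, 0.0000).
r_{12} = e_1·c_2 = -0.7071.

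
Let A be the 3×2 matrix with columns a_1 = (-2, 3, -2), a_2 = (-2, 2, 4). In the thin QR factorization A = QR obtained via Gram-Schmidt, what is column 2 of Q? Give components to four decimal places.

q_2 = (-0.3620, 0.3379, 0.8688)

a_1 = (-2, 3, -2); ‖a_1‖ = 4.1231, so q_1 = (-0.4851, 0.7276, -0.4851).
q_1·a_2 = (-0.4851)·(-2) + 0.7276·2 + (-0.4851)·4 = 0.4851.
u_2 = a_2 − 0.4851·q_1 = (-1.7647, 1.6471, 4.2353).
‖u_2‖ = 4.8749, so q_2 = (-0.3620, 0.3379, 0.8688).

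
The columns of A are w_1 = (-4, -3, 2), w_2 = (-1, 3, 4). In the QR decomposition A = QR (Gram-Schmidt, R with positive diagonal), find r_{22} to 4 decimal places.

w_1 = (-4, -3, 2); ‖w_1‖ = 5.3852, so e_1 = (-0.7428, -0.5571, 0.3714).
e_1·w_2 = (-0.7428)·(-1) + (-0.5571)·3 + 0.3714·4 = 0.5571.
u_2 = w_2 − 0.5571·e_1 = (-0.5862, 3.3103, 3.7931).
r_{22} = ‖u_2‖ = 5.0685.

r_{22} = 5.0685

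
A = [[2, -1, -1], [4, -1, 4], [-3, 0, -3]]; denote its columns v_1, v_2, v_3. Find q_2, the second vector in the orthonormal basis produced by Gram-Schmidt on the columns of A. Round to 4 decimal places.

v_1 = (2, 4, -3); ‖v_1‖ = 5.3852, so q_1 = (0.3714, 0.7428, -0.5571).
q_1·v_2 = 0.3714·(-1) + 0.7428·(-1) + (-0.5571)·0 = -1.1142.
u_2 = v_2 + 1.1142·q_1 = (-0.5862, -0.1724, -0.6207).
‖u_2‖ = 0.8710, so q_2 = (-0.6730, -0.1980, -0.7126).

q_2 = (-0.6730, -0.1980, -0.7126)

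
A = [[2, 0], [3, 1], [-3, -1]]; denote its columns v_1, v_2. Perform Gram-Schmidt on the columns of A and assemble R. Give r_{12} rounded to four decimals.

v_1 = (2, 3, -3); ‖v_1‖ = 4.6904, so q_1 = (0.4264, 0.6396, -0.6396).
r_{12} = q_1·v_2 = 1.2792.

r_{12} = 1.2792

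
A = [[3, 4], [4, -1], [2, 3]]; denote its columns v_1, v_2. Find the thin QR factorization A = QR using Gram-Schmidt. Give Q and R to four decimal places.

Q = [[0.5571, 0.5817], [0.7428, -0.6682], [0.3714, 0.4638]], R = [[5.3852, 2.5997], [0.0000, 4.3865]]

e_1 = v_1/‖v_1‖ = (3, 4, 2)/5.3852 = (0.5571, 0.7428, 0.3714).
r_{12} = e_1·v_2 = 2.5997.
u_2 = v_2 − 2.5997·e_1 = (2.5517, -2.9310, 2.0345).
‖u_2‖ = 4.3865, so e_2 = (0.5817, -0.6682, 0.4638).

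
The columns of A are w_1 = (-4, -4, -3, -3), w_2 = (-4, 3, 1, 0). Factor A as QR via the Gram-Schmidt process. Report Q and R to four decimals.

Q = [[-0.5657, -0.7691], [-0.5657, 0.6043], [-0.4243, 0.2080], [-0.4243, 0.0118]], R = [[7.0711, 0.1414], [0.0000, 5.0971]]

w_1 = (-4, -4, -3, -3); ‖w_1‖ = 7.0711, so e_1 = (-0.5657, -0.5657, -0.4243, -0.4243).
e_1·w_2 = (-0.5657)·(-4) + (-0.5657)·3 + (-0.4243)·1 + (-0.4243)·0 = 0.1414.
u_2 = w_2 − 0.1414·e_1 = (-3.9200, 3.0800, 1.0600, 0.0600).
‖u_2‖ = 5.0971, so e_2 = (-0.7691, 0.6043, 0.2080, 0.0118).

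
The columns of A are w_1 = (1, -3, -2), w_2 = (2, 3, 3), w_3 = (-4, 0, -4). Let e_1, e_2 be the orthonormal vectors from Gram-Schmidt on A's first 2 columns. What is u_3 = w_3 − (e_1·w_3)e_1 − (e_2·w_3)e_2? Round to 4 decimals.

w_1 = (1, -3, -2); ‖w_1‖ = 3.7417, so e_1 = (0.2673, -0.8018, -0.5345).
e_1·w_2 = 0.2673·2 + (-0.8018)·3 + (-0.5345)·3 = -3.4744.
u_2 = w_2 + 3.4744·e_1 = (2.9286, 0.2143, 1.1429).
‖u_2‖ = 3.1510, so e_2 = (0.9294, 0.0680, 0.3627).
e_1·w_3 = 0.2673·(-4) + (-0.8018)·0 + (-0.5345)·(-4) = 1.0690; e_2·w_3 = 0.9294·(-4) + 0.0680·0 + 0.3627·(-4) = -5.1685.
u_3 = w_3 − 1.0690·e_1 + 5.1685·e_2 = (0.5180, 1.2086, -1.5540).

u_3 = (0.5180, 1.2086, -1.5540)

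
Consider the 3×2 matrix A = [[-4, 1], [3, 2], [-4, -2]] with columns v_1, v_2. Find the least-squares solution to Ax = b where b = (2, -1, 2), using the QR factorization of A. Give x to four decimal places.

x = (-0.4870, 0.0967)

v_1 = (-4, 3, -4); ‖v_1‖ = 6.4031, so e_1 = (-0.6247, 0.4685, -0.6247).
e_1·v_2 = (-0.6247)·1 + 0.4685·2 + (-0.6247)·(-2) = 1.5617.
u_2 = v_2 − 1.5617·e_1 = (1.9756, 1.2683, -1.0244).
‖u_2‖ = 2.5614, so e_2 = (0.7713, 0.4951, -0.3999).
Qᵀb = (-2.9673, 0.2476).
Back-substitute: x_2 = 0.2476/2.5614 = 0.0967.
x_1 = (-2.9673 − 1.5617·0.0967)/6.4031 = -0.4870.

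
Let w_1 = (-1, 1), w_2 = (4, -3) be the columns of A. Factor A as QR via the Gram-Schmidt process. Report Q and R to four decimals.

e_1 = w_1/‖w_1‖ = (-1, 1)/1.4142 = (-0.7071, 0.7071).
r_{12} = e_1·w_2 = -4.9497.
u_2 = w_2 + 4.9497·e_1 = (0.5000, 0.5000).
‖u_2‖ = 0.7071, so e_2 = (0.7071, 0.7071).

Q = [[-0.7071, 0.7071], [0.7071, 0.7071]], R = [[1.4142, -4.9497], [0.0000, 0.7071]]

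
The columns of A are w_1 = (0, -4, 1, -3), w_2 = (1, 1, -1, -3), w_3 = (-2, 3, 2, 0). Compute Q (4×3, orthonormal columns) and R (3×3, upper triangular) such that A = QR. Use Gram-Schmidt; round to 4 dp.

Q = [[0.0000, 0.2964, -0.5650], [-0.7845, 0.4788, 0.3823], [0.1961, -0.3420, 0.6732], [-0.5883, -0.7523, -0.2853]], R = [[5.0990, 0.7845, -1.9612], [0.0000, 3.3741, 0.1596], [0.0000, 0.0000, 3.6233]]

w_1 = (0, -4, 1, -3); ‖w_1‖ = 5.0990, so e_1 = (0.0000, -0.7845, 0.1961, -0.5883).
e_1·w_2 = 0.0000·1 + (-0.7845)·1 + 0.1961·(-1) + (-0.5883)·(-3) = 0.7845.
u_2 = w_2 − 0.7845·e_1 = (1.0000, 1.6154, -1.1538, -2.5385).
‖u_2‖ = 3.3741, so e_2 = (0.2964, 0.4788, -0.3420, -0.7523).
e_1·w_3 = 0.0000·(-2) + (-0.7845)·3 + 0.1961·2 + (-0.5883)·0 = -1.9612; e_2·w_3 = 0.2964·(-2) + 0.4788·3 + (-0.3420)·2 + (-0.7523)·0 = 0.1596.
u_3 = w_3 + 1.9612·e_1 − 0.1596·e_2 = (-2.0473, 1.3851, 2.4392, -1.0338).
‖u_3‖ = 3.6233, so e_3 = (-0.5650, 0.3823, 0.6732, -0.2853).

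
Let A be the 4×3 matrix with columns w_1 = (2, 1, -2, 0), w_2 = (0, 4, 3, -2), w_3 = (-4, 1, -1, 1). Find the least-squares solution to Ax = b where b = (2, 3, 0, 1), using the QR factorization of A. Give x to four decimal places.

x = (0.8942, 0.4081, 0.0463)

q_1 = w_1/‖w_1‖ = (2, 1, -2, 0)/3.0000 = (0.6667, 0.3333, -0.6667, 0.0000).
r_{12} = q_1·w_2 = -0.6667.
u_2 = w_2 + 0.6667·q_1 = (0.4444, 4.2222, 2.5556, -2.0000).
‖u_2‖ = 5.3437, so q_2 = (0.0832, 0.7901, 0.4782, -0.3743).
r_{13} = q_1·w_3 = -1.6667; r_{23} = q_2·w_3 = -0.3951.
u_3 = w_3 + 1.6667·q_1 + 0.3951·q_2 = (-2.8560, 1.8677, -1.9222, 0.8521).
‖u_3‖ = 4.0083, so q_3 = (-0.7125, 0.4660, -0.4796, 0.2126).
Qᵀb = (2.3333, 2.1624, 0.1854).
Back-substitute: x_3 = 0.1854/4.0083 = 0.0463.
x_2 = (2.1624 + 0.3951·0.0463)/5.3437 = 0.4081.
x_1 = (2.3333 + 0.6667·0.4081 + 1.6667·0.0463)/3.0000 = 0.8942.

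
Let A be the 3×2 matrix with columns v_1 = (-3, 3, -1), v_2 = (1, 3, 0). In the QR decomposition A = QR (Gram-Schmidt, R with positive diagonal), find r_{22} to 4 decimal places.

e_1 = v_1/‖v_1‖ = (-3, 3, -1)/4.3589 = (-0.6882, 0.6882, -0.2294).
r_{12} = e_1·v_2 = 1.3765.
u_2 = v_2 − 1.3765·e_1 = (1.9474, 2.0526, 0.3158).
r_{22} = ‖u_2‖ = 2.8470.

r_{22} = 2.8470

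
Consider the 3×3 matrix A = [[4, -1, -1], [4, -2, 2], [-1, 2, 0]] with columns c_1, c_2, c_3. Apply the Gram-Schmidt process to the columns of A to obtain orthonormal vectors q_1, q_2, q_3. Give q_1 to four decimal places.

q_1 = (0.6963, 0.6963, -0.1741)

c_1 = (4, 4, -1); ‖c_1‖ = 5.7446, so q_1 = (0.6963, 0.6963, -0.1741).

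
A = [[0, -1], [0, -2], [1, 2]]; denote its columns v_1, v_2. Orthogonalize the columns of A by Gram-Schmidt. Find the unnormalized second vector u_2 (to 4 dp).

u_2 = (-1.0000, -2.0000, 0.0000)

v_1 = (0, 0, 1); ‖v_1‖ = 1.0000, so q_1 = (0.0000, 0.0000, 1.0000).
q_1·v_2 = 0.0000·(-1) + 0.0000·(-2) + 1.0000·2 = 2.0000.
u_2 = v_2 − 2.0000·q_1 = (-1.0000, -2.0000, 0.0000).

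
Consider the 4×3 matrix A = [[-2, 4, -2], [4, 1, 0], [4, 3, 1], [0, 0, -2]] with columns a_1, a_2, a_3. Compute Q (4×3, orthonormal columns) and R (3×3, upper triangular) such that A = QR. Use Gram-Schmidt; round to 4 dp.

Q = [[-0.3333, 0.9030, -0.1352], [0.6667, 0.0226, -0.3717], [0.6667, 0.4289, 0.3041], [0.0000, 0.0000, -0.8666]], R = [[6.0000, 1.3333, 1.3333], [0.0000, 4.9216, -1.3771], [0.0000, 0.0000, 2.3077]]

a_1 = (-2, 4, 4, 0); ‖a_1‖ = 6.0000, so e_1 = (-0.3333, 0.6667, 0.6667, 0.0000).
e_1·a_2 = (-0.3333)·4 + 0.6667·1 + 0.6667·3 + 0.0000·0 = 1.3333.
u_2 = a_2 − 1.3333·e_1 = (4.4444, 0.1111, 2.1111, 0.0000).
‖u_2‖ = 4.9216, so e_2 = (0.9030, 0.0226, 0.4289, 0.0000).
e_1·a_3 = (-0.3333)·(-2) + 0.6667·0 + 0.6667·1 + 0.0000·(-2) = 1.3333; e_2·a_3 = 0.9030·(-2) + 0.0226·0 + 0.4289·1 + 0.0000·(-2) = -1.3771.
u_3 = a_3 − 1.3333·e_1 + 1.3771·e_2 = (-0.3119, -0.8578, 0.7018, -2.0000).
‖u_3‖ = 2.3077, so e_3 = (-0.1352, -0.3717, 0.3041, -0.8666).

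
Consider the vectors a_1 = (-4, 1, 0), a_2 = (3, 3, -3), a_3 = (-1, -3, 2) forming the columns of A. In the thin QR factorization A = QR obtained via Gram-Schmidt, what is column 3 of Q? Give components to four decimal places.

a_1 = (-4, 1, 0); ‖a_1‖ = 4.1231, so e_1 = (-0.9701, 0.2425, 0.0000).
e_1·a_2 = (-0.9701)·3 + 0.2425·3 + 0.0000·(-3) = -2.1828.
u_2 = a_2 + 2.1828·e_1 = (0.8824, 3.5294, -3.0000).
‖u_2‖ = 4.7154, so e_2 = (0.1871, 0.7485, -0.6362).
e_1·a_3 = (-0.9701)·(-1) + 0.2425·(-3) + 0.0000·2 = 0.2425; e_2·a_3 = 0.1871·(-1) + 0.7485·(-3) + (-0.6362)·2 = -3.7050.
u_3 = a_3 − 0.2425·e_1 + 3.7050·e_2 = (-0.0714, -0.2857, -0.3571).
‖u_3‖ = 0.4629, so e_3 = (-0.1543, -0.6172, -0.7715).

e_3 = (-0.1543, -0.6172, -0.7715)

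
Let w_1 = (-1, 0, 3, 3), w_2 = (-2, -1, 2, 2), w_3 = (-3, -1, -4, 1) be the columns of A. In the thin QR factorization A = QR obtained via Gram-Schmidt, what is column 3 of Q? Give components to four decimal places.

e_3 = (-0.2032, 0.2710, -0.6983, 0.6306)

w_1 = (-1, 0, 3, 3); ‖w_1‖ = 4.3589, so e_1 = (-0.2294, 0.0000, 0.6882, 0.6882).
e_1·w_2 = (-0.2294)·(-2) + 0.0000·(-1) + 0.6882·2 + 0.6882·2 = 3.2118.
u_2 = w_2 − 3.2118·e_1 = (-1.2632, -1.0000, -0.2105, -0.2105).
‖u_2‖ = 1.6384, so e_2 = (-0.7710, -0.6104, -0.1285, -0.1285).
e_1·w_3 = (-0.2294)·(-3) + 0.0000·(-1) + 0.6882·(-4) + 0.6882·1 = -1.3765; e_2·w_3 = (-0.7710)·(-3) + (-0.6104)·(-1) + (-0.1285)·(-4) + (-0.1285)·1 = 3.3088.
u_3 = w_3 + 1.3765·e_1 − 3.3088·e_2 = (-0.7647, 1.0196, -2.6275, 2.3725).
‖u_3‖ = 3.7626, so e_3 = (-0.2032, 0.2710, -0.6983, 0.6306).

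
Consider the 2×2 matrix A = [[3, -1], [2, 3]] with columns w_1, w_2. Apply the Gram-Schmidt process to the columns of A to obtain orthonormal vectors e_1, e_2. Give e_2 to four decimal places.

e_2 = (-0.5547, 0.8321)

e_1 = w_1/‖w_1‖ = (3, 2)/3.6056 = (0.8321, 0.5547).
r_{12} = e_1·w_2 = 0.8321.
u_2 = w_2 − 0.8321·e_1 = (-1.6923, 2.5385).
‖u_2‖ = 3.0509, so e_2 = (-0.5547, 0.8321).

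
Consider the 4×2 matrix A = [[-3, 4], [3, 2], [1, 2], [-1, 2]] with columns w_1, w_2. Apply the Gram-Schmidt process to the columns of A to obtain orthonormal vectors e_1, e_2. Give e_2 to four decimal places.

e_2 = (0.6056, 0.5666, 0.4493, 0.3321)

e_1 = w_1/‖w_1‖ = (-3, 3, 1, -1)/4.4721 = (-0.6708, 0.6708, 0.2236, -0.2236).
r_{12} = e_1·w_2 = -1.3416.
u_2 = w_2 + 1.3416·e_1 = (3.1000, 2.9000, 2.3000, 1.7000).
‖u_2‖ = 5.1186, so e_2 = (0.6056, 0.5666, 0.4493, 0.3321).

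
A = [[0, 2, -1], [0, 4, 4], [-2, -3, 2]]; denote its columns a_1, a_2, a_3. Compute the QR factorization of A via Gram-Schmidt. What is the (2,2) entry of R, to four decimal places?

r_{22} = 4.4721

a_1 = (0, 0, -2); ‖a_1‖ = 2.0000, so q_1 = (0.0000, 0.0000, -1.0000).
q_1·a_2 = 0.0000·2 + 0.0000·4 + (-1.0000)·(-3) = 3.0000.
u_2 = a_2 − 3.0000·q_1 = (2.0000, 4.0000, 0.0000).
r_{22} = ‖u_2‖ = 4.4721.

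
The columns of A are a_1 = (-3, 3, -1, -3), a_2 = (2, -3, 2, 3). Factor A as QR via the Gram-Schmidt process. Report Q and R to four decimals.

a_1 = (-3, 3, -1, -3); ‖a_1‖ = 5.2915, so e_1 = (-0.5669, 0.5669, -0.1890, -0.5669).
e_1·a_2 = (-0.5669)·2 + 0.5669·(-3) + (-0.1890)·2 + (-0.5669)·3 = -4.9135.
u_2 = a_2 + 4.9135·e_1 = (-0.7857, -0.2143, 1.0714, 0.2143).
‖u_2‖ = 1.3628, so e_2 = (-0.5766, -0.1572, 0.7862, 0.1572).

Q = [[-0.5669, -0.5766], [0.5669, -0.1572], [-0.1890, 0.7862], [-0.5669, 0.1572]], R = [[5.2915, -4.9135], [0.0000, 1.3628]]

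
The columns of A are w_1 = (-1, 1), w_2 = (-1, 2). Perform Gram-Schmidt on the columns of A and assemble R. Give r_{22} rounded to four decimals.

w_1 = (-1, 1); ‖w_1‖ = 1.4142, so q_1 = (-0.7071, 0.7071).
q_1·w_2 = (-0.7071)·(-1) + 0.7071·2 = 2.1213.
u_2 = w_2 − 2.1213·q_1 = (0.5000, 0.5000).
r_{22} = ‖u_2‖ = 0.7071.

r_{22} = 0.7071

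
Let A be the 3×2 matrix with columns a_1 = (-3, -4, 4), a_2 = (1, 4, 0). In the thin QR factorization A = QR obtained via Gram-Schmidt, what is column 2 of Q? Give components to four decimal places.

q_2 = (-0.1363, 0.7498, 0.6475)

q_1 = a_1/‖a_1‖ = (-3, -4, 4)/6.4031 = (-0.4685, -0.6247, 0.6247).
r_{12} = q_1·a_2 = -2.9673.
u_2 = a_2 + 2.9673·q_1 = (-0.3902, 2.1463, 1.8537).
‖u_2‖ = 2.8627, so q_2 = (-0.1363, 0.7498, 0.6475).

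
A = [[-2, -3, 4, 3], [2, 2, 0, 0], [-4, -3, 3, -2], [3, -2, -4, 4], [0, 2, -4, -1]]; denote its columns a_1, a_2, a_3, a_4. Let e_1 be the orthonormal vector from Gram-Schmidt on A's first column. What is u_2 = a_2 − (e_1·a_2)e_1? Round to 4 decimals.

a_1 = (-2, 2, -4, 3, 0); ‖a_1‖ = 5.7446, so e_1 = (-0.3482, 0.3482, -0.6963, 0.5222, 0.0000).
e_1·a_2 = (-0.3482)·(-3) + 0.3482·2 + (-0.6963)·(-3) + 0.5222·(-2) + 0.0000·2 = 2.7852.
u_2 = a_2 − 2.7852·e_1 = (-2.0303, 1.0303, -1.0606, -3.4545, 2.0000).

u_2 = (-2.0303, 1.0303, -1.0606, -3.4545, 2.0000)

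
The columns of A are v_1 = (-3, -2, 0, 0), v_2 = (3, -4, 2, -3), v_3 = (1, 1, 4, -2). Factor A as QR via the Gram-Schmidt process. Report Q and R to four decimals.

q_1 = v_1/‖v_1‖ = (-3, -2, 0, 0)/3.6056 = (-0.8321, -0.5547, 0.0000, 0.0000).
r_{12} = q_1·v_2 = -0.2774.
u_2 = v_2 + 0.2774·q_1 = (2.7692, -4.1538, 2.0000, -3.0000).
‖u_2‖ = 6.1582, so q_2 = (0.4497, -0.6745, 0.3248, -0.4872).
r_{13} = q_1·v_3 = -1.3868; r_{23} = q_2·v_3 = 2.0486.
u_3 = v_3 + 1.3868·q_1 − 2.0486·q_2 = (-1.0751, 1.6126, 3.3347, -1.0020).
‖u_3‖ = 3.9850, so q_3 = (-0.2698, 0.4047, 0.8368, -0.2514).

Q = [[-0.8321, 0.4497, -0.2698], [-0.5547, -0.6745, 0.4047], [0.0000, 0.3248, 0.8368], [0.0000, -0.4872, -0.2514]], R = [[3.6056, -0.2774, -1.3868], [0.0000, 6.1582, 2.0486], [0.0000, 0.0000, 3.9850]]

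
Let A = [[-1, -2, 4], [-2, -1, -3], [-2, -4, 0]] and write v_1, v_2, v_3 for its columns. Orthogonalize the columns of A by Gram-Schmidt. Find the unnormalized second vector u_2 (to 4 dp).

v_1 = (-1, -2, -2); ‖v_1‖ = 3.0000, so e_1 = (-0.3333, -0.6667, -0.6667).
e_1·v_2 = (-0.3333)·(-2) + (-0.6667)·(-1) + (-0.6667)·(-4) = 4.0000.
u_2 = v_2 − 4.0000·e_1 = (-0.6667, 1.6667, -1.3333).

u_2 = (-0.6667, 1.6667, -1.3333)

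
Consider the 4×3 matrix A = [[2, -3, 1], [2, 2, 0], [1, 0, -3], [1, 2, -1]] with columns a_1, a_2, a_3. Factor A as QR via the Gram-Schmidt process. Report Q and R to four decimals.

Q = [[0.6325, -0.7276, 0.1713], [0.6325, 0.4851, 0.3271], [0.3162, 0.0000, -0.9267], [0.3162, 0.4851, -0.0701]], R = [[3.1623, 0.0000, -0.6325], [0.0000, 4.1231, -1.2127], [0.0000, 0.0000, 3.0215]]

e_1 = a_1/‖a_1‖ = (2, 2, 1, 1)/3.1623 = (0.6325, 0.6325, 0.3162, 0.3162).
r_{12} = e_1·a_2 = 0.0000.
u_2 = a_2 − 0.0000·e_1 = (-3.0000, 2.0000, 0.0000, 2.0000).
‖u_2‖ = 4.1231, so e_2 = (-0.7276, 0.4851, 0.0000, 0.4851).
r_{13} = e_1·a_3 = -0.6325; r_{23} = e_2·a_3 = -1.2127.
u_3 = a_3 + 0.6325·e_1 + 1.2127·e_2 = (0.5176, 0.9882, -2.8000, -0.2118).
‖u_3‖ = 3.0215, so e_3 = (0.1713, 0.3271, -0.9267, -0.0701).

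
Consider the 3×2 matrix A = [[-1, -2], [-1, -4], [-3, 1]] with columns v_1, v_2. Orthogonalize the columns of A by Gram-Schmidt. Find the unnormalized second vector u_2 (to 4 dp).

u_2 = (-1.7273, -3.7273, 1.8182)

v_1 = (-1, -1, -3); ‖v_1‖ = 3.3166, so q_1 = (-0.3015, -0.3015, -0.9045).
q_1·v_2 = (-0.3015)·(-2) + (-0.3015)·(-4) + (-0.9045)·1 = 0.9045.
u_2 = v_2 − 0.9045·q_1 = (-1.7273, -3.7273, 1.8182).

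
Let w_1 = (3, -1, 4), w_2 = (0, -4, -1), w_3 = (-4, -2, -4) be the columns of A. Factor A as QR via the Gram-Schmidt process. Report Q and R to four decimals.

Q = [[0.5883, 0.0000, -0.8086], [-0.1961, -0.9701, -0.1427], [0.7845, -0.2425, 0.5708]], R = [[5.0990, 0.0000, -5.0990], [0.0000, 4.1231, 2.9104], [0.0000, 0.0000, 1.2367]]

q_1 = w_1/‖w_1‖ = (3, -1, 4)/5.0990 = (0.5883, -0.1961, 0.7845).
r_{12} = q_1·w_2 = 0.0000.
u_2 = w_2 + 0.0000·q_1 = (0.0000, -4.0000, -1.0000).
‖u_2‖ = 4.1231, so q_2 = (0.0000, -0.9701, -0.2425).
r_{13} = q_1·w_3 = -5.0990; r_{23} = q_2·w_3 = 2.9104.
u_3 = w_3 + 5.0990·q_1 − 2.9104·q_2 = (-1.0000, -0.1765, 0.7059).
‖u_3‖ = 1.2367, so q_3 = (-0.8086, -0.1427, 0.5708).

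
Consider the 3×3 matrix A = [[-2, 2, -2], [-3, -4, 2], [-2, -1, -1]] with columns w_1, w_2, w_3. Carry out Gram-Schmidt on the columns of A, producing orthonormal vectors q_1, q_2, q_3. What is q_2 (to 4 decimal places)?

q_2 = (0.8170, -0.5749, 0.0454)

q_1 = w_1/‖w_1‖ = (-2, -3, -2)/4.1231 = (-0.4851, -0.7276, -0.4851).
r_{12} = q_1·w_2 = 2.4254.
u_2 = w_2 − 2.4254·q_1 = (3.1765, -2.2353, 0.1765).
‖u_2‖ = 3.8881, so q_2 = (0.8170, -0.5749, 0.0454).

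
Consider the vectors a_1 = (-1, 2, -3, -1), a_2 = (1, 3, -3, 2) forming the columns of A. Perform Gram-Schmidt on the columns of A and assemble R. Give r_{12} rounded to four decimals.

a_1 = (-1, 2, -3, -1); ‖a_1‖ = 3.8730, so q_1 = (-0.2582, 0.5164, -0.7746, -0.2582).
r_{12} = q_1·a_2 = 3.0984.

r_{12} = 3.0984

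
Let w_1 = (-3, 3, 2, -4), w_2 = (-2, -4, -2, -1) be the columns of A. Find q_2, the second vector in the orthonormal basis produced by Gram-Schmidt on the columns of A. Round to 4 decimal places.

q_2 = (-0.5044, -0.7190, -0.3434, -0.3327)

w_1 = (-3, 3, 2, -4); ‖w_1‖ = 6.1644, so q_1 = (-0.4867, 0.4867, 0.3244, -0.6489).
q_1·w_2 = (-0.4867)·(-2) + 0.4867·(-4) + 0.3244·(-2) + (-0.6489)·(-1) = -0.9733.
u_2 = w_2 + 0.9733·q_1 = (-2.4737, -3.5263, -1.6842, -1.6316).
‖u_2‖ = 4.9043, so q_2 = (-0.5044, -0.7190, -0.3434, -0.3327).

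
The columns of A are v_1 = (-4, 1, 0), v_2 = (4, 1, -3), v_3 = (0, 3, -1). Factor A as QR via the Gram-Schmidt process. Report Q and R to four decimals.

Q = [[-0.9701, 0.1317, 0.2037], [0.2425, 0.5269, 0.8146], [0.0000, -0.8397, 0.5431]], R = [[4.1231, -3.6380, 0.7276], [0.0000, 3.5728, 2.4203], [0.0000, 0.0000, 1.9008]]

q_1 = v_1/‖v_1‖ = (-4, 1, 0)/4.1231 = (-0.9701, 0.2425, 0.0000).
r_{12} = q_1·v_2 = -3.6380.
u_2 = v_2 + 3.6380·q_1 = (0.4706, 1.8824, -3.0000).
‖u_2‖ = 3.5728, so q_2 = (0.1317, 0.5269, -0.8397).
r_{13} = q_1·v_3 = 0.7276; r_{23} = q_2·v_3 = 2.4203.
u_3 = v_3 − 0.7276·q_1 − 2.4203·q_2 = (0.3871, 1.5484, 1.0323).
‖u_3‖ = 1.9008, so q_3 = (0.2037, 0.8146, 0.5431).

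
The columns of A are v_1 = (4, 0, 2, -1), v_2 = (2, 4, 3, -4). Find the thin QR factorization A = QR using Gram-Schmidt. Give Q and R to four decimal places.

v_1 = (4, 0, 2, -1); ‖v_1‖ = 4.5826, so q_1 = (0.8729, 0.0000, 0.4364, -0.2182).
q_1·v_2 = 0.8729·2 + 0.0000·4 + 0.4364·3 + (-0.2182)·(-4) = 3.9279.
u_2 = v_2 − 3.9279·q_1 = (-1.4286, 4.0000, 1.2857, -3.1429).
‖u_2‖ = 5.4380, so q_2 = (-0.2627, 0.7356, 0.2364, -0.5779).

Q = [[0.8729, -0.2627], [0.0000, 0.7356], [0.4364, 0.2364], [-0.2182, -0.5779]], R = [[4.5826, 3.9279], [0.0000, 5.4380]]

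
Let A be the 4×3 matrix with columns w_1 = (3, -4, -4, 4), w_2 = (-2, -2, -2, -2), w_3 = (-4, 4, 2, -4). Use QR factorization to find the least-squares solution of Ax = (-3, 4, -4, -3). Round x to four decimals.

x = (2.7174, -0.4312, 3.3659)

w_1 = (3, -4, -4, 4); ‖w_1‖ = 7.5498, so q_1 = (0.3974, -0.5298, -0.5298, 0.5298).
q_1·w_2 = 0.3974·(-2) + (-0.5298)·(-2) + (-0.5298)·(-2) + 0.5298·(-2) = 0.2649.
u_2 = w_2 − 0.2649·q_1 = (-2.1053, -1.8596, -1.8596, -2.1404).
‖u_2‖ = 3.9912, so q_2 = (-0.5275, -0.4659, -0.4659, -0.5363).
q_1·w_3 = 0.3974·(-4) + (-0.5298)·4 + (-0.5298)·2 + 0.5298·(-4) = -6.8876; q_2·w_3 = (-0.5275)·(-4) + (-0.4659)·4 + (-0.4659)·2 + (-0.5363)·(-4) = 1.4593.
u_3 = w_3 + 6.8876·q_1 − 1.4593·q_2 = (-0.4934, 1.0308, -0.9692, 0.4317).
‖u_3‖ = 1.5594, so q_3 = (-0.3164, 0.6610, -0.6215, 0.2768).
Qᵀb = (-2.7815, 3.1912, 5.2488).
Back-substitute: x_3 = 5.2488/1.5594 = 3.3659.
x_2 = (3.1912 − 1.4593·3.3659)/3.9912 = -0.4312.
x_1 = (-2.7815 − 0.2649·(-0.4312) + 6.8876·3.3659)/7.5498 = 2.7174.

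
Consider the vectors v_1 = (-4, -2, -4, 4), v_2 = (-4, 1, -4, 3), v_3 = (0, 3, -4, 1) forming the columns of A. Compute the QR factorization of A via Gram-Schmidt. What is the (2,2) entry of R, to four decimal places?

q_1 = v_1/‖v_1‖ = (-4, -2, -4, 4)/7.2111 = (-0.5547, -0.2774, -0.5547, 0.5547).
r_{12} = q_1·v_2 = 5.8244.
u_2 = v_2 − 5.8244·q_1 = (-0.7692, 2.6154, -0.7692, -0.2308).
r_{22} = ‖u_2‖ = 2.8420.

r_{22} = 2.8420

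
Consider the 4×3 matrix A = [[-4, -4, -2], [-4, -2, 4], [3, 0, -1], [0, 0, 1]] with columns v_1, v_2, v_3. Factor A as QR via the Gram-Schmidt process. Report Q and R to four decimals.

v_1 = (-4, -4, 3, 0); ‖v_1‖ = 6.4031, so e_1 = (-0.6247, -0.6247, 0.4685, 0.0000).
e_1·v_2 = (-0.6247)·(-4) + (-0.6247)·(-2) + 0.4685·0 + 0.0000·0 = 3.7482.
u_2 = v_2 − 3.7482·e_1 = (-1.6585, 0.3415, -1.7561, 0.0000).
‖u_2‖ = 2.4395, so e_2 = (-0.6799, 0.1400, -0.7199, 0.0000).
e_1·v_3 = (-0.6247)·(-2) + (-0.6247)·4 + 0.4685·(-1) + 0.0000·1 = -1.7179; e_2·v_3 = (-0.6799)·(-2) + 0.1400·4 + (-0.7199)·(-1) + 0.0000·1 = 2.6395.
u_3 = v_3 + 1.7179·e_1 − 2.6395·e_2 = (-1.2787, 2.5574, 1.7049, 1.0000).
‖u_3‖ = 3.4759, so e_3 = (-0.3679, 0.7357, 0.4905, 0.2877).

Q = [[-0.6247, -0.6799, -0.3679], [-0.6247, 0.1400, 0.7357], [0.4685, -0.7199, 0.4905], [0.0000, 0.0000, 0.2877]], R = [[6.4031, 3.7482, -1.7179], [0.0000, 2.4395, 2.6395], [0.0000, 0.0000, 3.4759]]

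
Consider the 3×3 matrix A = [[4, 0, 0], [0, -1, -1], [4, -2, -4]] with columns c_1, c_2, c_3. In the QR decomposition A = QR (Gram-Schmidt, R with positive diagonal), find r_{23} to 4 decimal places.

r_{23} = 2.8868

q_1 = c_1/‖c_1‖ = (4, 0, 4)/5.6569 = (0.7071, 0.0000, 0.7071).
r_{12} = q_1·c_2 = -1.4142.
u_2 = c_2 + 1.4142·q_1 = (1.0000, -1.0000, -1.0000).
‖u_2‖ = 1.7321, so q_2 = (0.5774, -0.5774, -0.5774).
r_{23} = q_2·c_3 = 2.8868.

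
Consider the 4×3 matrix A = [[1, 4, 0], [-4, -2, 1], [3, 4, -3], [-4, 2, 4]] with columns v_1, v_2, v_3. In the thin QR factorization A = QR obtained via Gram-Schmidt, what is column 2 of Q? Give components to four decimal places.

v_1 = (1, -4, 3, -4); ‖v_1‖ = 6.4807, so q_1 = (0.1543, -0.6172, 0.4629, -0.6172).
q_1·v_2 = 0.1543·4 + (-0.6172)·(-2) + 0.4629·4 + (-0.6172)·2 = 2.4689.
u_2 = v_2 − 2.4689·q_1 = (3.6190, -0.4762, 2.8571, 3.5238).
‖u_2‖ = 5.8228, so q_2 = (0.6215, -0.0818, 0.4907, 0.6052).

q_2 = (0.6215, -0.0818, 0.4907, 0.6052)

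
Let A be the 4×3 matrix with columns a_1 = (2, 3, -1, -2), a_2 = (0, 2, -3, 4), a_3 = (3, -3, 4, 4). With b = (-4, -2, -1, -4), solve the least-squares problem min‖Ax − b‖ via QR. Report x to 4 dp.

x = (-0.9300, -0.6109, -0.8235)

e_1 = a_1/‖a_1‖ = (2, 3, -1, -2)/4.2426 = (0.4714, 0.7071, -0.2357, -0.4714).
r_{12} = e_1·a_2 = 0.2357.
u_2 = a_2 − 0.2357·e_1 = (-0.1111, 1.8333, -2.9444, 4.1111).
‖u_2‖ = 5.3800, so e_2 = (-0.0207, 0.3408, -0.5473, 0.7641).
r_{13} = e_1·a_3 = -3.5355; r_{23} = e_2·a_3 = -0.2169.
u_3 = a_3 + 3.5355·e_1 + 0.2169·e_2 = (4.6622, -0.4261, 3.0480, 2.4990).
‖u_3‖ = 6.1199, so e_3 = (0.7618, -0.0696, 0.4980, 0.4083).
Qᵀb = (-1.1785, -3.1082, -5.0394).
Back-substitute: x_3 = -5.0394/6.1199 = -0.8235.
x_2 = (-3.1082 + 0.2169·(-0.8235))/5.3800 = -0.6109.
x_1 = (-1.1785 − 0.2357·(-0.6109) + 3.5355·(-0.8235))/4.2426 = -0.9300.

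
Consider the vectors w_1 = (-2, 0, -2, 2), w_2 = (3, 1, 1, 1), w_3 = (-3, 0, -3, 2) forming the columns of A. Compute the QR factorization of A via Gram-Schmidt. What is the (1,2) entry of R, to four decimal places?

r_{12} = -1.7321

w_1 = (-2, 0, -2, 2); ‖w_1‖ = 3.4641, so q_1 = (-0.5774, 0.0000, -0.5774, 0.5774).
r_{12} = q_1·w_2 = -1.7321.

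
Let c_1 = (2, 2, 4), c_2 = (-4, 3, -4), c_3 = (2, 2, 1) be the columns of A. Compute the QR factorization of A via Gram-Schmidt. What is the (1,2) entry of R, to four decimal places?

r_{12} = -3.6742

c_1 = (2, 2, 4); ‖c_1‖ = 4.8990, so q_1 = (0.4082, 0.4082, 0.8165).
r_{12} = q_1·c_2 = -3.6742.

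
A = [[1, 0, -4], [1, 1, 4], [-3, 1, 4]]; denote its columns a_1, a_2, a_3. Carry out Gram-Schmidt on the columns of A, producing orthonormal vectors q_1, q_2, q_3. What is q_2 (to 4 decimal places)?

q_2 = (0.1421, 0.9239, 0.3553)

a_1 = (1, 1, -3); ‖a_1‖ = 3.3166, so q_1 = (0.3015, 0.3015, -0.9045).
q_1·a_2 = 0.3015·0 + 0.3015·1 + (-0.9045)·1 = -0.6030.
u_2 = a_2 + 0.6030·q_1 = (0.1818, 1.1818, 0.4545).
‖u_2‖ = 1.2792, so q_2 = (0.1421, 0.9239, 0.3553).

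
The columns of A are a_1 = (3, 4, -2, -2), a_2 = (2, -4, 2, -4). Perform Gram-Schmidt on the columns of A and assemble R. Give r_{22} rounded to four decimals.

r_{22} = 6.2377

a_1 = (3, 4, -2, -2); ‖a_1‖ = 5.7446, so e_1 = (0.5222, 0.6963, -0.3482, -0.3482).
e_1·a_2 = 0.5222·2 + 0.6963·(-4) + (-0.3482)·2 + (-0.3482)·(-4) = -1.0445.
u_2 = a_2 + 1.0445·e_1 = (2.5455, -3.2727, 1.6364, -4.3636).
r_{22} = ‖u_2‖ = 6.2377.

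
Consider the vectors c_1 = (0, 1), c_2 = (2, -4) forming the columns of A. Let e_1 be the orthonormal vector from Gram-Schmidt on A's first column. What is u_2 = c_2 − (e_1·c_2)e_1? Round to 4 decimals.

u_2 = (2.0000, 0.0000)

e_1 = c_1/‖c_1‖ = (0, 1)/1.0000 = (0.0000, 1.0000).
r_{12} = e_1·c_2 = -4.0000.
u_2 = c_2 + 4.0000·e_1 = (2.0000, 0.0000).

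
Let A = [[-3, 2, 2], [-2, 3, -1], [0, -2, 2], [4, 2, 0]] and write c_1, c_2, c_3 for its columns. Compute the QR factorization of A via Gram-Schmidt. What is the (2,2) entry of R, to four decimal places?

e_1 = c_1/‖c_1‖ = (-3, -2, 0, 4)/5.3852 = (-0.5571, -0.3714, 0.0000, 0.7428).
r_{12} = e_1·c_2 = -0.7428.
u_2 = c_2 + 0.7428·e_1 = (1.5862, 2.7241, -2.0000, 2.5517).
r_{22} = ‖u_2‖ = 4.5220.

r_{22} = 4.5220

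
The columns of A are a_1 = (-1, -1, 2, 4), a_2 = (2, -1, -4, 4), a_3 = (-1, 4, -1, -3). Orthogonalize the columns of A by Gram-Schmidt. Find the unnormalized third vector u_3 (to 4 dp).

q_1 = a_1/‖a_1‖ = (-1, -1, 2, 4)/4.6904 = (-0.2132, -0.2132, 0.4264, 0.8528).
r_{12} = q_1·a_2 = 1.4924.
u_2 = a_2 − 1.4924·q_1 = (2.3182, -0.6818, -4.6364, 2.7273).
‖u_2‖ = 5.8968, so q_2 = (0.3931, -0.1156, -0.7862, 0.4625).
r_{13} = q_1·a_3 = -3.6244; r_{23} = q_2·a_3 = -1.4569.
u_3 = a_3 + 3.6244·q_1 + 1.4569·q_2 = (-1.2000, 3.0588, -0.6000, 0.7647).

u_3 = (-1.2000, 3.0588, -0.6000, 0.7647)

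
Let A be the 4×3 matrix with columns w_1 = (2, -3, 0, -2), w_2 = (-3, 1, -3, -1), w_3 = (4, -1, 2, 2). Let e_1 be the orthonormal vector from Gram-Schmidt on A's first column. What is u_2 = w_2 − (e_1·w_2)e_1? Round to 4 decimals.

w_1 = (2, -3, 0, -2); ‖w_1‖ = 4.1231, so e_1 = (0.4851, -0.7276, 0.0000, -0.4851).
e_1·w_2 = 0.4851·(-3) + (-0.7276)·1 + 0.0000·(-3) + (-0.4851)·(-1) = -1.6977.
u_2 = w_2 + 1.6977·e_1 = (-2.1765, -0.2353, -3.0000, -1.8235).

u_2 = (-2.1765, -0.2353, -3.0000, -1.8235)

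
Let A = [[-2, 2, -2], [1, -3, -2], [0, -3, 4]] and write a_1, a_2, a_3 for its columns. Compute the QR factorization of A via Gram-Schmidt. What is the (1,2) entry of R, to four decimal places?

r_{12} = -3.1305

a_1 = (-2, 1, 0); ‖a_1‖ = 2.2361, so e_1 = (-0.8944, 0.4472, 0.0000).
r_{12} = e_1·a_2 = -3.1305.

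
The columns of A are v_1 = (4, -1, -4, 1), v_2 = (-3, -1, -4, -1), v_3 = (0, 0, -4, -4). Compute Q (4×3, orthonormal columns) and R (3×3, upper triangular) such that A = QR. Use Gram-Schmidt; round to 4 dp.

q_1 = v_1/‖v_1‖ = (4, -1, -4, 1)/5.8310 = (0.6860, -0.1715, -0.6860, 0.1715).
r_{12} = q_1·v_2 = 0.6860.
u_2 = v_2 − 0.6860·q_1 = (-3.4706, -0.8824, -3.5294, -1.1176).
‖u_2‖ = 5.1507, so q_2 = (-0.6738, -0.1713, -0.6852, -0.2170).
r_{13} = q_1·v_3 = 2.0580; r_{23} = q_2·v_3 = 3.6089.
u_3 = v_3 − 2.0580·q_1 − 3.6089·q_2 = (1.0200, 0.9712, -0.1153, -3.5698).
‖u_3‖ = 3.8393, so q_3 = (0.2657, 0.2530, -0.0300, -0.9298).

Q = [[0.6860, -0.6738, 0.2657], [-0.1715, -0.1713, 0.2530], [-0.6860, -0.6852, -0.0300], [0.1715, -0.2170, -0.9298]], R = [[5.8310, 0.6860, 2.0580], [0.0000, 5.1507, 3.6089], [0.0000, 0.0000, 3.8393]]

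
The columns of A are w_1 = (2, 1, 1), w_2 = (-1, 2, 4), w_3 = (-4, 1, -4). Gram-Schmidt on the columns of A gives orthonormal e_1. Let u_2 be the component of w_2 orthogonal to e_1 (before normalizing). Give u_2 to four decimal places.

w_1 = (2, 1, 1); ‖w_1‖ = 2.4495, so e_1 = (0.8165, 0.4082, 0.4082).
e_1·w_2 = 0.8165·(-1) + 0.4082·2 + 0.4082·4 = 1.6330.
u_2 = w_2 − 1.6330·e_1 = (-2.3333, 1.3333, 3.3333).

u_2 = (-2.3333, 1.3333, 3.3333)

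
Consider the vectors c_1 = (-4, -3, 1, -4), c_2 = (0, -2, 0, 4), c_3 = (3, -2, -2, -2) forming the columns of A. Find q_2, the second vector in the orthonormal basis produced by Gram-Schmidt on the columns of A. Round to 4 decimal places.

q_2 = (-0.2269, -0.6466, 0.0567, 0.7261)

c_1 = (-4, -3, 1, -4); ‖c_1‖ = 6.4807, so q_1 = (-0.6172, -0.4629, 0.1543, -0.6172).
q_1·c_2 = (-0.6172)·0 + (-0.4629)·(-2) + 0.1543·0 + (-0.6172)·4 = -1.5430.
u_2 = c_2 + 1.5430·q_1 = (-0.9524, -2.7143, 0.2381, 3.0476).
‖u_2‖ = 4.1975, so q_2 = (-0.2269, -0.6466, 0.0567, 0.7261).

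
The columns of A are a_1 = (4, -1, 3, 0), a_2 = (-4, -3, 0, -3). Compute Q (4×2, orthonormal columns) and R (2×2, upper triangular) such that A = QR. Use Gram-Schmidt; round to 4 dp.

Q = [[0.7845, -0.3814], [-0.1961, -0.6674], [0.5883, 0.2860], [0.0000, -0.5721]], R = [[5.0990, -2.5495], [0.0000, 5.2440]]

e_1 = a_1/‖a_1‖ = (4, -1, 3, 0)/5.0990 = (0.7845, -0.1961, 0.5883, 0.0000).
r_{12} = e_1·a_2 = -2.5495.
u_2 = a_2 + 2.5495·e_1 = (-2.0000, -3.5000, 1.5000, -3.0000).
‖u_2‖ = 5.2440, so e_2 = (-0.3814, -0.6674, 0.2860, -0.5721).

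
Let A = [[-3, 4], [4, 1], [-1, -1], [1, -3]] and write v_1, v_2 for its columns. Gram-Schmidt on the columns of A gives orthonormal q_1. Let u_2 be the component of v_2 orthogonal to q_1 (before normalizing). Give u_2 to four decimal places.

v_1 = (-3, 4, -1, 1); ‖v_1‖ = 5.1962, so q_1 = (-0.5774, 0.7698, -0.1925, 0.1925).
q_1·v_2 = (-0.5774)·4 + 0.7698·1 + (-0.1925)·(-1) + 0.1925·(-3) = -1.9245.
u_2 = v_2 + 1.9245·q_1 = (2.8889, 2.4815, -1.3704, -2.6296).

u_2 = (2.8889, 2.4815, -1.3704, -2.6296)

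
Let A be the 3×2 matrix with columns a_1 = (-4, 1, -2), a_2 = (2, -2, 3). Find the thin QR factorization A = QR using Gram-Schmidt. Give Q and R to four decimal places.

a_1 = (-4, 1, -2); ‖a_1‖ = 4.5826, so e_1 = (-0.8729, 0.2182, -0.4364).
e_1·a_2 = (-0.8729)·2 + 0.2182·(-2) + (-0.4364)·3 = -3.4915.
u_2 = a_2 + 3.4915·e_1 = (-1.0476, -1.2381, 1.4762).
‖u_2‖ = 2.1931, so e_2 = (-0.4777, -0.5646, 0.6731).

Q = [[-0.8729, -0.4777], [0.2182, -0.5646], [-0.4364, 0.6731]], R = [[4.5826, -3.4915], [0.0000, 2.1931]]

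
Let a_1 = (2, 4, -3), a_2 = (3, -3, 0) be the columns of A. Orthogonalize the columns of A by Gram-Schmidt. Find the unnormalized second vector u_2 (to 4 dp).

u_2 = (3.4138, -2.1724, -0.6207)

a_1 = (2, 4, -3); ‖a_1‖ = 5.3852, so e_1 = (0.3714, 0.7428, -0.5571).
e_1·a_2 = 0.3714·3 + 0.7428·(-3) + (-0.5571)·0 = -1.1142.
u_2 = a_2 + 1.1142·e_1 = (3.4138, -2.1724, -0.6207).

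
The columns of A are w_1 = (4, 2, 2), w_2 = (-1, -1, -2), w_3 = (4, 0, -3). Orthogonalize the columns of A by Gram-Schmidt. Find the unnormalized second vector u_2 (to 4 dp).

w_1 = (4, 2, 2); ‖w_1‖ = 4.8990, so q_1 = (0.8165, 0.4082, 0.4082).
q_1·w_2 = 0.8165·(-1) + 0.4082·(-1) + 0.4082·(-2) = -2.0412.
u_2 = w_2 + 2.0412·q_1 = (0.6667, -0.1667, -1.1667).

u_2 = (0.6667, -0.1667, -1.1667)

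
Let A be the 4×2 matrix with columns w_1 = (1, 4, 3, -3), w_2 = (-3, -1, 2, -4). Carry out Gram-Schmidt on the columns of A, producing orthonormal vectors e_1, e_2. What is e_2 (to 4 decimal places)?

w_1 = (1, 4, 3, -3); ‖w_1‖ = 5.9161, so e_1 = (0.1690, 0.6761, 0.5071, -0.5071).
e_1·w_2 = 0.1690·(-3) + 0.6761·(-1) + 0.5071·2 + (-0.5071)·(-4) = 1.8593.
u_2 = w_2 − 1.8593·e_1 = (-3.3143, -2.2571, 1.0571, -3.0571).
‖u_2‖ = 5.1520, so e_2 = (-0.6433, -0.4381, 0.2052, -0.5934).

e_2 = (-0.6433, -0.4381, 0.2052, -0.5934)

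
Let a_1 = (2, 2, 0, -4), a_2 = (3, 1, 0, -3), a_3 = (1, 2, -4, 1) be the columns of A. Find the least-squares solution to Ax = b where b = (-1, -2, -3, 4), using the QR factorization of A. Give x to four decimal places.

a_1 = (2, 2, 0, -4); ‖a_1‖ = 4.8990, so e_1 = (0.4082, 0.4082, 0.0000, -0.8165).
e_1·a_2 = 0.4082·3 + 0.4082·1 + 0.0000·0 + (-0.8165)·(-3) = 4.0825.
u_2 = a_2 − 4.0825·e_1 = (1.3333, -0.6667, 0.0000, 0.3333).
‖u_2‖ = 1.5275, so e_2 = (0.8729, -0.4364, 0.0000, 0.2182).
e_1·a_3 = 0.4082·1 + 0.4082·2 + 0.0000·(-4) + (-0.8165)·1 = 0.4082; e_2·a_3 = 0.8729·1 + (-0.4364)·2 + 0.0000·(-4) + 0.2182·1 = 0.2182.
u_3 = a_3 − 0.4082·e_1 − 0.2182·e_2 = (0.6429, 1.9286, -4.0000, 1.2857).
‖u_3‖ = 4.6675, so e_3 = (0.1377, 0.4132, -0.8570, 0.2755).
Qᵀb = (-4.4907, 0.8729, 2.7087).
Back-substitute: x_3 = 2.7087/4.6675 = 0.5803.
x_2 = (0.8729 − 0.2182·0.5803)/1.5275 = 0.4885.
x_1 = (-4.4907 − 4.0825·0.4885 − 0.4082·0.5803)/4.8990 = -1.3721.

x = (-1.3721, 0.4885, 0.5803)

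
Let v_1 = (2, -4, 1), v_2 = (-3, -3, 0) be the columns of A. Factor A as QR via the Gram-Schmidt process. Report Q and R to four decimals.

q_1 = v_1/‖v_1‖ = (2, -4, 1)/4.5826 = (0.4364, -0.8729, 0.2182).
r_{12} = q_1·v_2 = 1.3093.
u_2 = v_2 − 1.3093·q_1 = (-3.5714, -1.8571, -0.2857).
‖u_2‖ = 4.0356, so q_2 = (-0.8850, -0.4602, -0.0708).

Q = [[0.4364, -0.8850], [-0.8729, -0.4602], [0.2182, -0.0708]], R = [[4.5826, 1.3093], [0.0000, 4.0356]]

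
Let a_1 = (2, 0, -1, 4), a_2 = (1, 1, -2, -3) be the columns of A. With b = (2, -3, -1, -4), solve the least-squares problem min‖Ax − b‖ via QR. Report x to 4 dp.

x = (-0.2430, 0.7371)

a_1 = (2, 0, -1, 4); ‖a_1‖ = 4.5826, so q_1 = (0.4364, 0.0000, -0.2182, 0.8729).
q_1·a_2 = 0.4364·1 + 0.0000·1 + (-0.2182)·(-2) + 0.8729·(-3) = -1.7457.
u_2 = a_2 + 1.7457·q_1 = (1.7619, 1.0000, -2.3810, -1.4762).
‖u_2‖ = 3.4572, so q_2 = (0.5096, 0.2892, -0.6887, -0.4270).
Qᵀb = (-2.4004, 2.5482).
Back-substitute: x_2 = 2.5482/3.4572 = 0.7371.
x_1 = (-2.4004 + 1.7457·0.7371)/4.5826 = -0.2430.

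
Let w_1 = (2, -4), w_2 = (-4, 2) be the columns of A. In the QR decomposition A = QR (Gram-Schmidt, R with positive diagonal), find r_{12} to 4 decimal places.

w_1 = (2, -4); ‖w_1‖ = 4.4721, so e_1 = (0.4472, -0.8944).
r_{12} = e_1·w_2 = -3.5777.

r_{12} = -3.5777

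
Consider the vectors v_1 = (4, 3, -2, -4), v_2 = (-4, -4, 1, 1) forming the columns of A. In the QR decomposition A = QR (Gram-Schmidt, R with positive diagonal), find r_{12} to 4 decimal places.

v_1 = (4, 3, -2, -4); ‖v_1‖ = 6.7082, so q_1 = (0.5963, 0.4472, -0.2981, -0.5963).
r_{12} = q_1·v_2 = -5.0684.

r_{12} = -5.0684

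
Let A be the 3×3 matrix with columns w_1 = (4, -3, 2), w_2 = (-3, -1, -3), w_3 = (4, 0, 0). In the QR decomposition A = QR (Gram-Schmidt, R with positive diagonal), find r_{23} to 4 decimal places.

e_1 = w_1/‖w_1‖ = (4, -3, 2)/5.3852 = (0.7428, -0.5571, 0.3714).
r_{12} = e_1·w_2 = -2.7854.
u_2 = w_2 + 2.7854·e_1 = (-0.9310, -2.5517, -1.9655).
‖u_2‖ = 3.3528, so e_2 = (-0.2777, -0.7611, -0.5862).
r_{23} = e_2·w_3 = -1.1107.

r_{23} = -1.1107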